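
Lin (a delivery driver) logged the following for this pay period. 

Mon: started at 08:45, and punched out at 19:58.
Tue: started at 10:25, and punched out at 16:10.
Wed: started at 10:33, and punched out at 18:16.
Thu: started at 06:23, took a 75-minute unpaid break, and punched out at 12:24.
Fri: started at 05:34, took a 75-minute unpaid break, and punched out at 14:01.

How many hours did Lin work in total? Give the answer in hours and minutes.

36 h 39 min

Mon: 08:45–19:58 = 11 h 13 min
Tue: 10:25–16:10 = 5 h 45 min
Wed: 10:33–18:16 = 7 h 43 min
Thu: 06:23–12:24 = 6 h 1 min; less 75 min break → 4 h 46 min
Fri: 05:34–14:01 = 8 h 27 min; less 75 min break → 7 h 12 min
Total: 11 h 13 min + 5 h 45 min + 7 h 43 min + 4 h 46 min + 7 h 12 min = 36 h 39 min.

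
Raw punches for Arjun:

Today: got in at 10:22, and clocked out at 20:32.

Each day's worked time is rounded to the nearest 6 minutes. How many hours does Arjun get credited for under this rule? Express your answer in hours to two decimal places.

Today: 10:22–20:32 = 10 h 10 min → rounds to 10 h 12 min

10.20 hours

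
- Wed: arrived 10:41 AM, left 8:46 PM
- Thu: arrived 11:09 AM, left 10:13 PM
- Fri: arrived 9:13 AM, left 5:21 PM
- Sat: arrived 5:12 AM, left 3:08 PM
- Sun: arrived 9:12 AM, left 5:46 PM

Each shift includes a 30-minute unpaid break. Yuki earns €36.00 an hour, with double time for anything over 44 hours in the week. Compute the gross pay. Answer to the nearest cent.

Wed: 10:41 AM–8:46 PM = 10 h 5 min; less 30 min break → 9 h 35 min
Thu: 11:09 AM–10:13 PM = 11 h 4 min; less 30 min break → 10 h 34 min
Fri: 9:13 AM–5:21 PM = 8 h 8 min; less 30 min break → 7 h 38 min
Sat: 5:12 AM–3:08 PM = 9 h 56 min; less 30 min break → 9 h 26 min
Sun: 9:12 AM–5:46 PM = 8 h 34 min; less 30 min break → 8 h 4 min
Total worked: 45 h 17 min = 2717 min.
Regular 44 h 0 min = 2640 min at €36.00/h; overtime 1 h 17 min = 77 min at €72.00/h.
Pay = (2640 × €36.00 + 77 × €72.00) ÷ 60 = €1676.40.

€1676.40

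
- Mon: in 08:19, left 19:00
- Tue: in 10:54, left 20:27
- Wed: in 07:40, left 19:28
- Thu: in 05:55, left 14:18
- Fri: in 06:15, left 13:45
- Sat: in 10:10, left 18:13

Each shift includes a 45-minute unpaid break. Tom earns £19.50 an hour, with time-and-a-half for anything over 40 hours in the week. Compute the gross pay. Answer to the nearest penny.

£1115.40

Mon: 08:19–19:00 = 10 h 41 min; less 45 min break → 9 h 56 min
Tue: 10:54–20:27 = 9 h 33 min; less 45 min break → 8 h 48 min
Wed: 07:40–19:28 = 11 h 48 min; less 45 min break → 11 h 3 min
Thu: 05:55–14:18 = 8 h 23 min; less 45 min break → 7 h 38 min
Fri: 06:15–13:45 = 7 h 30 min; less 45 min break → 6 h 45 min
Sat: 10:10–18:13 = 8 h 3 min; less 45 min break → 7 h 18 min
Total worked: 51 h 28 min = 3088 min.
Regular 40 h 0 min = 2400 min at £19.50/h; overtime 11 h 28 min = 688 min at £29.25/h.
Pay = (2400 × £19.50 + 688 × £29.25) ÷ 60 = £1115.40.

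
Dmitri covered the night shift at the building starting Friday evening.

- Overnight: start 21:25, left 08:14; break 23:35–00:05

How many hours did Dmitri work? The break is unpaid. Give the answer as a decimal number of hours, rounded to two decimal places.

10.32 hours

Overnight: 21:25 → midnight = 2 h 35 min; midnight → 08:14 = 8 h 14 min; span 10 h 49 min; less 30 min break → 10 h 19 min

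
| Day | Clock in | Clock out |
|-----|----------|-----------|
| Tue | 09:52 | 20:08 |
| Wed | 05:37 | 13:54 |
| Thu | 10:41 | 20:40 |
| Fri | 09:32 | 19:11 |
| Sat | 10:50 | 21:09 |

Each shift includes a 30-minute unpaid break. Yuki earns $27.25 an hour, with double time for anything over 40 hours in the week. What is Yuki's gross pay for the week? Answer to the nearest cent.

Tue: 09:52–20:08 = 10 h 16 min; less 30 min break → 9 h 46 min
Wed: 05:37–13:54 = 8 h 17 min; less 30 min break → 7 h 47 min
Thu: 10:41–20:40 = 9 h 59 min; less 30 min break → 9 h 29 min
Fri: 09:32–19:11 = 9 h 39 min; less 30 min break → 9 h 9 min
Sat: 10:50–21:09 = 10 h 19 min; less 30 min break → 9 h 49 min
Total worked: 46 h 0 min = 2760 min.
Regular 40 h 0 min = 2400 min at $27.25/h; overtime 6 h 0 min = 360 min at $54.50/h.
Pay = (2400 × $27.25 + 360 × $54.50) ÷ 60 = $1417.00.

$1417.00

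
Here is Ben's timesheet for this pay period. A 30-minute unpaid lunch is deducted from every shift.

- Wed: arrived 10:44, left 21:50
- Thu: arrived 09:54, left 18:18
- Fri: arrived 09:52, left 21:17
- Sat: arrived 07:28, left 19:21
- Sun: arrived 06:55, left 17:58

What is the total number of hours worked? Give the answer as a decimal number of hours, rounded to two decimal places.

Wed: 10:44–21:50 = 11 h 6 min; less 30 min break → 10 h 36 min
Thu: 09:54–18:18 = 8 h 24 min; less 30 min break → 7 h 54 min
Fri: 09:52–21:17 = 11 h 25 min; less 30 min break → 10 h 55 min
Sat: 07:28–19:21 = 11 h 53 min; less 30 min break → 11 h 23 min
Sun: 06:55–17:58 = 11 h 3 min; less 30 min break → 10 h 33 min
Total: 10 h 36 min + 7 h 54 min + 10 h 55 min + 11 h 23 min + 10 h 33 min = 51 h 21 min.

51.35 hours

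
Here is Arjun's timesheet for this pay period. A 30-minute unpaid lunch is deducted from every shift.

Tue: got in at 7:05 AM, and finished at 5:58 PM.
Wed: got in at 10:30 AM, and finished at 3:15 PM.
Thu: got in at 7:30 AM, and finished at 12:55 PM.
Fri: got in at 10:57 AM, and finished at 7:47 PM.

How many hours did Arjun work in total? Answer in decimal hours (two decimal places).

27.88 hours

Tue: 7:05 AM–5:58 PM = 10 h 53 min; less 30 min break → 10 h 23 min
Wed: 10:30 AM–3:15 PM = 4 h 45 min; less 30 min break → 4 h 15 min
Thu: 7:30 AM–12:55 PM = 5 h 25 min; less 30 min break → 4 h 55 min
Fri: 10:57 AM–7:47 PM = 8 h 50 min; less 30 min break → 8 h 20 min
Total: 10 h 23 min + 4 h 15 min + 4 h 55 min + 8 h 20 min = 27 h 53 min.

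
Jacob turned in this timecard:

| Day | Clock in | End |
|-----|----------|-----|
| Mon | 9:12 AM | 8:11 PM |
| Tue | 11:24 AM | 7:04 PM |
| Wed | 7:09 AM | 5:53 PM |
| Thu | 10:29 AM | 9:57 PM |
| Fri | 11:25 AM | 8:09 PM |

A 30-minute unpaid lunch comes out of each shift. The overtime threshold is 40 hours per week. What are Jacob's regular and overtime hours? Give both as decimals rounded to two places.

Mon: 9:12 AM–8:11 PM = 10 h 59 min; less 30 min break → 10 h 29 min
Tue: 11:24 AM–7:04 PM = 7 h 40 min; less 30 min break → 7 h 10 min
Wed: 7:09 AM–5:53 PM = 10 h 44 min; less 30 min break → 10 h 14 min
Thu: 10:29 AM–9:57 PM = 11 h 28 min; less 30 min break → 10 h 58 min
Fri: 11:25 AM–8:09 PM = 8 h 44 min; less 30 min break → 8 h 14 min
Total worked: 47 h 5 min = 47.08 h.
Threshold 40 h → overtime 7 h 5 min, regular 40 h 0 min.

Regular 40.00 hours, overtime 7.08 hours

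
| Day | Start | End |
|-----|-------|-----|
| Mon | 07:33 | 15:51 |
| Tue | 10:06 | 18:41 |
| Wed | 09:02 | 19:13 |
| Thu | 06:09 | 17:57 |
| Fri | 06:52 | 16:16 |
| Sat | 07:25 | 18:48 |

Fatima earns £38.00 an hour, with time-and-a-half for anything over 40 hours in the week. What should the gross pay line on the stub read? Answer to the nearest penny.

Mon: 07:33–15:51 = 8 h 18 min
Tue: 10:06–18:41 = 8 h 35 min
Wed: 09:02–19:13 = 10 h 11 min
Thu: 06:09–17:57 = 11 h 48 min
Fri: 06:52–16:16 = 9 h 24 min
Sat: 07:25–18:48 = 11 h 23 min
Total worked: 59 h 39 min = 3579 min.
Regular 40 h 0 min = 2400 min at £38.00/h; overtime 19 h 39 min = 1179 min at £57.00/h.
Pay = (2400 × £38.00 + 1179 × £57.00) ÷ 60 = £2640.05.

£2640.05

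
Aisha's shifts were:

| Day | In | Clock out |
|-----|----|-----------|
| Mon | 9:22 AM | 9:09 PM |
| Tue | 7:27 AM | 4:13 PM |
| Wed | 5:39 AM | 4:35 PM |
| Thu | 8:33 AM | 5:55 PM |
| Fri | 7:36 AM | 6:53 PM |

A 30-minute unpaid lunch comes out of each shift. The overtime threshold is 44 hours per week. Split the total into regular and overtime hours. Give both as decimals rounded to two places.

Regular 44.00 hours, overtime 5.63 hours

Mon: 9:22 AM–9:09 PM = 11 h 47 min; less 30 min break → 11 h 17 min
Tue: 7:27 AM–4:13 PM = 8 h 46 min; less 30 min break → 8 h 16 min
Wed: 5:39 AM–4:35 PM = 10 h 56 min; less 30 min break → 10 h 26 min
Thu: 8:33 AM–5:55 PM = 9 h 22 min; less 30 min break → 8 h 52 min
Fri: 7:36 AM–6:53 PM = 11 h 17 min; less 30 min break → 10 h 47 min
Total worked: 49 h 38 min = 49.63 h.
Threshold 44 h → overtime 5 h 38 min, regular 44 h 0 min.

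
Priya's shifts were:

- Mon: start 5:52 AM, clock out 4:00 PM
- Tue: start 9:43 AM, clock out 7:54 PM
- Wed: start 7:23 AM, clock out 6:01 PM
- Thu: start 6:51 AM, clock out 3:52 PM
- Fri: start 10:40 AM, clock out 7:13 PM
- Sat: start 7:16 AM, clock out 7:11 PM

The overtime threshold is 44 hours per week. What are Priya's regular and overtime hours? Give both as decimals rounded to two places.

Regular 44.00 hours, overtime 16.43 hours

Mon: 5:52 AM–4:00 PM = 10 h 8 min
Tue: 9:43 AM–7:54 PM = 10 h 11 min
Wed: 7:23 AM–6:01 PM = 10 h 38 min
Thu: 6:51 AM–3:52 PM = 9 h 1 min
Fri: 10:40 AM–7:13 PM = 8 h 33 min
Sat: 7:16 AM–7:11 PM = 11 h 55 min
Total worked: 60 h 26 min = 60.43 h.
Threshold 44 h → overtime 16 h 26 min, regular 44 h 0 min.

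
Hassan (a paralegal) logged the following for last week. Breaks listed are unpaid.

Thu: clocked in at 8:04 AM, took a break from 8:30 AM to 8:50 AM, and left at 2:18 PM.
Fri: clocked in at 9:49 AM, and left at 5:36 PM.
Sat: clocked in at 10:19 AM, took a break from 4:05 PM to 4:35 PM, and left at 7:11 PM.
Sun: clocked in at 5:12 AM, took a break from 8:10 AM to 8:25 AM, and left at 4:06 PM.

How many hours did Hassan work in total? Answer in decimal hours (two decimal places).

Thu: 8:04 AM–2:18 PM = 6 h 14 min; less 20 min break → 5 h 54 min
Fri: 9:49 AM–5:36 PM = 7 h 47 min
Sat: 10:19 AM–7:11 PM = 8 h 52 min; less 30 min break → 8 h 22 min
Sun: 5:12 AM–4:06 PM = 10 h 54 min; less 15 min break → 10 h 39 min
Total: 5 h 54 min + 7 h 47 min + 8 h 22 min + 10 h 39 min = 32 h 42 min.

32.70 hours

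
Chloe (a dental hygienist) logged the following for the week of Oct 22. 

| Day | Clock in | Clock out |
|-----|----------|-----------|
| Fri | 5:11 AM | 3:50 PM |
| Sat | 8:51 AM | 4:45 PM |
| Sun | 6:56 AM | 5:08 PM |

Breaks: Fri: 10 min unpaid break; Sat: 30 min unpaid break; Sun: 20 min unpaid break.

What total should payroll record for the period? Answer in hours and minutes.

Fri: 5:11 AM–3:50 PM = 10 h 39 min; less 10 min break → 10 h 29 min
Sat: 8:51 AM–4:45 PM = 7 h 54 min; less 30 min break → 7 h 24 min
Sun: 6:56 AM–5:08 PM = 10 h 12 min; less 20 min break → 9 h 52 min
Total: 10 h 29 min + 7 h 24 min + 9 h 52 min = 27 h 45 min.

27 h 45 min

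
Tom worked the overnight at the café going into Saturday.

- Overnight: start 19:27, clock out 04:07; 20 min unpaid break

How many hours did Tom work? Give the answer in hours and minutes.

Overnight: 19:27 → midnight = 4 h 33 min; midnight → 04:07 = 4 h 7 min; span 8 h 40 min; less 20 min break → 8 h 20 min

8 h 20 min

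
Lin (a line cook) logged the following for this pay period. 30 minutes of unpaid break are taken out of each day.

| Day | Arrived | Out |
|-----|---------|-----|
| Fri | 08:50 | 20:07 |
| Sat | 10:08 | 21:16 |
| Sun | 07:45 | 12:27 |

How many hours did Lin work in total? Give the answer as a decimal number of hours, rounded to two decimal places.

Fri: 08:50–20:07 = 11 h 17 min; less 30 min break → 10 h 47 min
Sat: 10:08–21:16 = 11 h 8 min; less 30 min break → 10 h 38 min
Sun: 07:45–12:27 = 4 h 42 min; less 30 min break → 4 h 12 min
Total: 10 h 47 min + 10 h 38 min + 4 h 12 min = 25 h 37 min.

25.62 hours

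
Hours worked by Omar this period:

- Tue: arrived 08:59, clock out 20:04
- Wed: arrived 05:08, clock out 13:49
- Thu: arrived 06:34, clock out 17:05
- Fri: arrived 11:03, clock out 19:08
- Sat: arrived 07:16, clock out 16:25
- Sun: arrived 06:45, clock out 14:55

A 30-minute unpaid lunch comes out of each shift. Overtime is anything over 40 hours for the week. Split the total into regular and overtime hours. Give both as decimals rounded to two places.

Tue: 08:59–20:04 = 11 h 5 min; less 30 min break → 10 h 35 min
Wed: 05:08–13:49 = 8 h 41 min; less 30 min break → 8 h 11 min
Thu: 06:34–17:05 = 10 h 31 min; less 30 min break → 10 h 1 min
Fri: 11:03–19:08 = 8 h 5 min; less 30 min break → 7 h 35 min
Sat: 07:16–16:25 = 9 h 9 min; less 30 min break → 8 h 39 min
Sun: 06:45–14:55 = 8 h 10 min; less 30 min break → 7 h 40 min
Total worked: 52 h 41 min = 52.68 h.
Threshold 40 h → overtime 12 h 41 min, regular 40 h 0 min.

Regular 40.00 hours, overtime 12.68 hours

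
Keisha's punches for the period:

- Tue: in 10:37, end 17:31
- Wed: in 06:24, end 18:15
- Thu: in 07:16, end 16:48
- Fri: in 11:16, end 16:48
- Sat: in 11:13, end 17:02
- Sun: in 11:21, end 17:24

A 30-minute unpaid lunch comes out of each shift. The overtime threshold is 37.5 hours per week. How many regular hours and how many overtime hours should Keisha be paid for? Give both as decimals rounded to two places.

Tue: 10:37–17:31 = 6 h 54 min; less 30 min break → 6 h 24 min
Wed: 06:24–18:15 = 11 h 51 min; less 30 min break → 11 h 21 min
Thu: 07:16–16:48 = 9 h 32 min; less 30 min break → 9 h 2 min
Fri: 11:16–16:48 = 5 h 32 min; less 30 min break → 5 h 2 min
Sat: 11:13–17:02 = 5 h 49 min; less 30 min break → 5 h 19 min
Sun: 11:21–17:24 = 6 h 3 min; less 30 min break → 5 h 33 min
Total worked: 42 h 41 min = 42.68 h.
Threshold 37.5 h → overtime 5 h 11 min, regular 37 h 30 min.

Regular 37.50 hours, overtime 5.18 hours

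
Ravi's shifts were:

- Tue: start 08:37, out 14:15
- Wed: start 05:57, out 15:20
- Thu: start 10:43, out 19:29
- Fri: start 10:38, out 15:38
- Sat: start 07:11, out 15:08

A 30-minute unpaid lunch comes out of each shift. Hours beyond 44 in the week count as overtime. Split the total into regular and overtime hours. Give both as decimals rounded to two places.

Regular 34.23 hours, overtime 0.00 hours

Tue: 08:37–14:15 = 5 h 38 min; less 30 min break → 5 h 8 min
Wed: 05:57–15:20 = 9 h 23 min; less 30 min break → 8 h 53 min
Thu: 10:43–19:29 = 8 h 46 min; less 30 min break → 8 h 16 min
Fri: 10:38–15:38 = 5 h 0 min; less 30 min break → 4 h 30 min
Sat: 07:11–15:08 = 7 h 57 min; less 30 min break → 7 h 27 min
Total worked: 34 h 14 min = 34.23 h.
Threshold 44 h → overtime 0 h 0 min, regular 34 h 14 min.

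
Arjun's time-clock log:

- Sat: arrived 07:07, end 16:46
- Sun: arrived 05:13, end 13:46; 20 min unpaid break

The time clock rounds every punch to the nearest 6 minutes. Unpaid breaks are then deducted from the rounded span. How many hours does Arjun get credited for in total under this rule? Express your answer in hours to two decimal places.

17.97 hours

Sat: in 07:07→07:06, out 16:46→16:48; 9 h 42 min
Sun: in 05:13→05:12, out 13:46→13:48; 8 h 36 min − 20 min = 8 h 16 min
Total credited: 17 h 58 min.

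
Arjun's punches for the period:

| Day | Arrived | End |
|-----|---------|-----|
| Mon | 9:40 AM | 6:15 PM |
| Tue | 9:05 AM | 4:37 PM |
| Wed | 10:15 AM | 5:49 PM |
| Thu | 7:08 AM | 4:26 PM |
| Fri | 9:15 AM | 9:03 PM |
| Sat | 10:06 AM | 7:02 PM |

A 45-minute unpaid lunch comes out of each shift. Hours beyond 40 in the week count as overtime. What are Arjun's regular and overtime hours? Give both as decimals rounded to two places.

Mon: 9:40 AM–6:15 PM = 8 h 35 min; less 45 min break → 7 h 50 min
Tue: 9:05 AM–4:37 PM = 7 h 32 min; less 45 min break → 6 h 47 min
Wed: 10:15 AM–5:49 PM = 7 h 34 min; less 45 min break → 6 h 49 min
Thu: 7:08 AM–4:26 PM = 9 h 18 min; less 45 min break → 8 h 33 min
Fri: 9:15 AM–9:03 PM = 11 h 48 min; less 45 min break → 11 h 3 min
Sat: 10:06 AM–7:02 PM = 8 h 56 min; less 45 min break → 8 h 11 min
Total worked: 49 h 13 min = 49.22 h.
Threshold 40 h → overtime 9 h 13 min, regular 40 h 0 min.

Regular 40.00 hours, overtime 9.22 hours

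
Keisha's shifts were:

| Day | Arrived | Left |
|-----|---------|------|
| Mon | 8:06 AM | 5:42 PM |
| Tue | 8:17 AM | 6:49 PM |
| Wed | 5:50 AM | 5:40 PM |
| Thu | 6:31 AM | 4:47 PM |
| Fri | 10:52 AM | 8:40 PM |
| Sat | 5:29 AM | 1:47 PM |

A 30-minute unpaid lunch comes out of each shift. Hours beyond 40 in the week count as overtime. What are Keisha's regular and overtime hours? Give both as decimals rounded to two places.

Mon: 8:06 AM–5:42 PM = 9 h 36 min; less 30 min break → 9 h 6 min
Tue: 8:17 AM–6:49 PM = 10 h 32 min; less 30 min break → 10 h 2 min
Wed: 5:50 AM–5:40 PM = 11 h 50 min; less 30 min break → 11 h 20 min
Thu: 6:31 AM–4:47 PM = 10 h 16 min; less 30 min break → 9 h 46 min
Fri: 10:52 AM–8:40 PM = 9 h 48 min; less 30 min break → 9 h 18 min
Sat: 5:29 AM–1:47 PM = 8 h 18 min; less 30 min break → 7 h 48 min
Total worked: 57 h 20 min = 57.33 h.
Threshold 40 h → overtime 17 h 20 min, regular 40 h 0 min.

Regular 40.00 hours, overtime 17.33 hours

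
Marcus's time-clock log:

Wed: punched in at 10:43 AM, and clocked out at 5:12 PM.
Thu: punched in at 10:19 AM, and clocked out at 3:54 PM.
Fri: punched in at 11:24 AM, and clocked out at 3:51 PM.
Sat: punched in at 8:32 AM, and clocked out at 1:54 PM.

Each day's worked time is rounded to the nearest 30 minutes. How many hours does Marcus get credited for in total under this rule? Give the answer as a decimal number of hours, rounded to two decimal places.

22.00 hours

Wed: 10:43 AM–5:12 PM = 6 h 29 min → rounds to 6 h 30 min
Thu: 10:19 AM–3:54 PM = 5 h 35 min → rounds to 5 h 30 min
Fri: 11:24 AM–3:51 PM = 4 h 27 min → rounds to 4 h 30 min
Sat: 8:32 AM–1:54 PM = 5 h 22 min → rounds to 5 h 30 min
Total credited: 22 h 0 min.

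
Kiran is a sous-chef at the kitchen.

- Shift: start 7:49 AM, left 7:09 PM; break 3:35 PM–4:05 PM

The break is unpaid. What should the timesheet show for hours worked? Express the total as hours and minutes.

Shift: 7:49 AM–7:09 PM = 11 h 20 min; less 30 min break → 10 h 50 min

10 h 50 min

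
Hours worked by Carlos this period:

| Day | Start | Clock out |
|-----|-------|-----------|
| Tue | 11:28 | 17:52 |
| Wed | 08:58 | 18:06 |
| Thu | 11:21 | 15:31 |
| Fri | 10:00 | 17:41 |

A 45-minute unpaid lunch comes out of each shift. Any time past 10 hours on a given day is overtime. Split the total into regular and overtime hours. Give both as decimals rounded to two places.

Regular 24.38 hours, overtime 0.00 hours

Tue: 11:28–17:52 = 6 h 24 min; less 45 min break → 5 h 39 min
Wed: 08:58–18:06 = 9 h 8 min; less 45 min break → 8 h 23 min
Thu: 11:21–15:31 = 4 h 10 min; less 45 min break → 3 h 25 min
Fri: 10:00–17:41 = 7 h 41 min; less 45 min break → 6 h 56 min
Tue reg 5 h 39 min / OT 0 h 0 min; Wed reg 8 h 23 min / OT 0 h 0 min; Thu reg 3 h 25 min / OT 0 h 0 min; Fri reg 6 h 56 min / OT 0 h 0 min.
Totals: regular 24 h 23 min, overtime 0 h 0 min.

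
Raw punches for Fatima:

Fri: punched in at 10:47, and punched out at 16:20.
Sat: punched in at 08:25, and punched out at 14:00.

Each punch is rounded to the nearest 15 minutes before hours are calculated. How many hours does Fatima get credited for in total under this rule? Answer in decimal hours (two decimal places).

11.00 hours

Fri: in 10:47→10:45, out 16:20→16:15; 5 h 30 min
Sat: in 08:25→08:30, out 14:00→14:00; 5 h 30 min
Total credited: 11 h 0 min.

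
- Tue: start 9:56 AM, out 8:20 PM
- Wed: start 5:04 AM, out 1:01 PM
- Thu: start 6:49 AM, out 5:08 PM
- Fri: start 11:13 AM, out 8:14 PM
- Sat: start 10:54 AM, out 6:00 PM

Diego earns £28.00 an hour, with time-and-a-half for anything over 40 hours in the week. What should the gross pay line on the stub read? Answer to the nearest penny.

Tue: 9:56 AM–8:20 PM = 10 h 24 min
Wed: 5:04 AM–1:01 PM = 7 h 57 min
Thu: 6:49 AM–5:08 PM = 10 h 19 min
Fri: 11:13 AM–8:14 PM = 9 h 1 min
Sat: 10:54 AM–6:00 PM = 7 h 6 min
Total worked: 44 h 47 min = 2687 min.
Regular 40 h 0 min = 2400 min at £28.00/h; overtime 4 h 47 min = 287 min at £42.00/h.
Pay = (2400 × £28.00 + 287 × £42.00) ÷ 60 = £1320.90.

£1320.90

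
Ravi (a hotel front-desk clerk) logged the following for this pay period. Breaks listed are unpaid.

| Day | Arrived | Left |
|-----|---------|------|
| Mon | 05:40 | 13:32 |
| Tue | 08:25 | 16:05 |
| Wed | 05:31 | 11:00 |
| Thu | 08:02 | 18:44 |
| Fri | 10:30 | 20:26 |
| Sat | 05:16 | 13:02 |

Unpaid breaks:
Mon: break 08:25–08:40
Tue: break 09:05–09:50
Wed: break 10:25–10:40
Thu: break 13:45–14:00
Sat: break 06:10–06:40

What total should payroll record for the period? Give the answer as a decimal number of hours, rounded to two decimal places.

Mon: 05:40–13:32 = 7 h 52 min; less 15 min break → 7 h 37 min
Tue: 08:25–16:05 = 7 h 40 min; less 45 min break → 6 h 55 min
Wed: 05:31–11:00 = 5 h 29 min; less 15 min break → 5 h 14 min
Thu: 08:02–18:44 = 10 h 42 min; less 15 min break → 10 h 27 min
Fri: 10:30–20:26 = 9 h 56 min
Sat: 05:16–13:02 = 7 h 46 min; less 30 min break → 7 h 16 min
Total: 7 h 37 min + 6 h 55 min + 5 h 14 min + 10 h 27 min + 9 h 56 min + 7 h 16 min = 47 h 25 min.

47.42 hours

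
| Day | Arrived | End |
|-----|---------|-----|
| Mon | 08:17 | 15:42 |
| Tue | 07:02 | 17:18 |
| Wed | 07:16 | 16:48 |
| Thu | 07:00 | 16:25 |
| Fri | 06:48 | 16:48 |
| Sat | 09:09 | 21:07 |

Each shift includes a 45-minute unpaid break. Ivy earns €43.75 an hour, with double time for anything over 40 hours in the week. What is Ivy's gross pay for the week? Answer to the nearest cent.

€2983.75

Mon: 08:17–15:42 = 7 h 25 min; less 45 min break → 6 h 40 min
Tue: 07:02–17:18 = 10 h 16 min; less 45 min break → 9 h 31 min
Wed: 07:16–16:48 = 9 h 32 min; less 45 min break → 8 h 47 min
Thu: 07:00–16:25 = 9 h 25 min; less 45 min break → 8 h 40 min
Fri: 06:48–16:48 = 10 h 0 min; less 45 min break → 9 h 15 min
Sat: 09:09–21:07 = 11 h 58 min; less 45 min break → 11 h 13 min
Total worked: 54 h 6 min = 3246 min.
Regular 40 h 0 min = 2400 min at €43.75/h; overtime 14 h 6 min = 846 min at €87.50/h.
Pay = (2400 × €43.75 + 846 × €87.50) ÷ 60 = €2983.75.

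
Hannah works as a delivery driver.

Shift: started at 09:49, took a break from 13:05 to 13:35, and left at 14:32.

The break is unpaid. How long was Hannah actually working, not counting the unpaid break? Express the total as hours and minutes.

Shift: 09:49–14:32 = 4 h 43 min; less 30 min break → 4 h 13 min

4 h 13 min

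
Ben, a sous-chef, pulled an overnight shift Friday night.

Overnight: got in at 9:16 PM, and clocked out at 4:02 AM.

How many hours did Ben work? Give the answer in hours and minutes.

Overnight: 9:16 PM → midnight = 2 h 44 min; midnight → 4:02 AM = 4 h 2 min; span 6 h 46 min

6 h 46 min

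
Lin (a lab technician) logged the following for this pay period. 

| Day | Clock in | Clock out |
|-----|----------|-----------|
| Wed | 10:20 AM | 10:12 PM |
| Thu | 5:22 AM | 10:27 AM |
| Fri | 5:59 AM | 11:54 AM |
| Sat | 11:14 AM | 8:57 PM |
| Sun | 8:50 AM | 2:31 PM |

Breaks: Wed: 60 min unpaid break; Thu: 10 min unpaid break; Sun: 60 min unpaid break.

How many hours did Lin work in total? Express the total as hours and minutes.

Wed: 10:20 AM–10:12 PM = 11 h 52 min; less 60 min break → 10 h 52 min
Thu: 5:22 AM–10:27 AM = 5 h 5 min; less 10 min break → 4 h 55 min
Fri: 5:59 AM–11:54 AM = 5 h 55 min
Sat: 11:14 AM–8:57 PM = 9 h 43 min
Sun: 8:50 AM–2:31 PM = 5 h 41 min; less 60 min break → 4 h 41 min
Total: 10 h 52 min + 4 h 55 min + 5 h 55 min + 9 h 43 min + 4 h 41 min = 36 h 6 min.

36 h 6 min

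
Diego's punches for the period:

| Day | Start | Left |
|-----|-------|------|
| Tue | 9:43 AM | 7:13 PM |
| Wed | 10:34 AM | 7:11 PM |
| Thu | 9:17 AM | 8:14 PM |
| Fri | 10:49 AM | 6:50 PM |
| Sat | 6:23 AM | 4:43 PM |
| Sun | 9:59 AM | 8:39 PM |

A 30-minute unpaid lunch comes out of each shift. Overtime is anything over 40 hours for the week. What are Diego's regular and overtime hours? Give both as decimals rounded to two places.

Regular 40.00 hours, overtime 15.08 hours

Tue: 9:43 AM–7:13 PM = 9 h 30 min; less 30 min break → 9 h 0 min
Wed: 10:34 AM–7:11 PM = 8 h 37 min; less 30 min break → 8 h 7 min
Thu: 9:17 AM–8:14 PM = 10 h 57 min; less 30 min break → 10 h 27 min
Fri: 10:49 AM–6:50 PM = 8 h 1 min; less 30 min break → 7 h 31 min
Sat: 6:23 AM–4:43 PM = 10 h 20 min; less 30 min break → 9 h 50 min
Sun: 9:59 AM–8:39 PM = 10 h 40 min; less 30 min break → 10 h 10 min
Total worked: 55 h 5 min = 55.08 h.
Threshold 40 h → overtime 15 h 5 min, regular 40 h 0 min.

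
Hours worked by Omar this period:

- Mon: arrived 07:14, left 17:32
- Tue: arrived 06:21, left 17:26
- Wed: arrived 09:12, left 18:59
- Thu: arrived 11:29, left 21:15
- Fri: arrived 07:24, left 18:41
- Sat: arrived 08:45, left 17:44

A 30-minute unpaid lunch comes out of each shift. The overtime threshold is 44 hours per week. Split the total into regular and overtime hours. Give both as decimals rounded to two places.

Mon: 07:14–17:32 = 10 h 18 min; less 30 min break → 9 h 48 min
Tue: 06:21–17:26 = 11 h 5 min; less 30 min break → 10 h 35 min
Wed: 09:12–18:59 = 9 h 47 min; less 30 min break → 9 h 17 min
Thu: 11:29–21:15 = 9 h 46 min; less 30 min break → 9 h 16 min
Fri: 07:24–18:41 = 11 h 17 min; less 30 min break → 10 h 47 min
Sat: 08:45–17:44 = 8 h 59 min; less 30 min break → 8 h 29 min
Total worked: 58 h 12 min = 58.20 h.
Threshold 44 h → overtime 14 h 12 min, regular 44 h 0 min.

Regular 44.00 hours, overtime 14.20 hours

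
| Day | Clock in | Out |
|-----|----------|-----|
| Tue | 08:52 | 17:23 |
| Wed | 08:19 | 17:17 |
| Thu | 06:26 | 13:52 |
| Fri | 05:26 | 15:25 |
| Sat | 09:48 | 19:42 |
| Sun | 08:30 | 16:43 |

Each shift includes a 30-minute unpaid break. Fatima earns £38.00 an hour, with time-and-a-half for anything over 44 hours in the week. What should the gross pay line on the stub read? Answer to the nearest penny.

Tue: 08:52–17:23 = 8 h 31 min; less 30 min break → 8 h 1 min
Wed: 08:19–17:17 = 8 h 58 min; less 30 min break → 8 h 28 min
Thu: 06:26–13:52 = 7 h 26 min; less 30 min break → 6 h 56 min
Fri: 05:26–15:25 = 9 h 59 min; less 30 min break → 9 h 29 min
Sat: 09:48–19:42 = 9 h 54 min; less 30 min break → 9 h 24 min
Sun: 08:30–16:43 = 8 h 13 min; less 30 min break → 7 h 43 min
Total worked: 50 h 1 min = 3001 min.
Regular 44 h 0 min = 2640 min at £38.00/h; overtime 6 h 1 min = 361 min at £57.00/h.
Pay = (2640 × £38.00 + 361 × £57.00) ÷ 60 = £2014.95.

£2014.95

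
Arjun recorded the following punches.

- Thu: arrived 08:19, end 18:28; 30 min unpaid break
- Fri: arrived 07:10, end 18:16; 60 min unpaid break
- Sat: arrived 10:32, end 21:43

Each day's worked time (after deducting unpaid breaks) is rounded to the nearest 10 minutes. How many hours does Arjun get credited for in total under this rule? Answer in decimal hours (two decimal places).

Thu: 08:19–18:28 = 10 h 9 min − 30 min = 9 h 39 min → rounds to 9 h 40 min
Fri: 07:10–18:16 = 11 h 6 min − 60 min = 10 h 6 min → rounds to 10 h 10 min
Sat: 10:32–21:43 = 11 h 11 min → rounds to 11 h 10 min
Total credited: 31 h 0 min.

31.00 hours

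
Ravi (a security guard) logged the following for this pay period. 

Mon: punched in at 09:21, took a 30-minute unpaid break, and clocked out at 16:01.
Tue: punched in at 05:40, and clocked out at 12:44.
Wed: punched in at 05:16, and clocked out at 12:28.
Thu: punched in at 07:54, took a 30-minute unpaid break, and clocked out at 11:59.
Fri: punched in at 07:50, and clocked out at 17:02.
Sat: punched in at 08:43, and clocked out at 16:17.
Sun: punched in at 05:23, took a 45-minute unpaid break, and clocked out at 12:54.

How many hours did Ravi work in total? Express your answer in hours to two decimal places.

Mon: 09:21–16:01 = 6 h 40 min; less 30 min break → 6 h 10 min
Tue: 05:40–12:44 = 7 h 4 min
Wed: 05:16–12:28 = 7 h 12 min
Thu: 07:54–11:59 = 4 h 5 min; less 30 min break → 3 h 35 min
Fri: 07:50–17:02 = 9 h 12 min
Sat: 08:43–16:17 = 7 h 34 min
Sun: 05:23–12:54 = 7 h 31 min; less 45 min break → 6 h 46 min
Total: 6 h 10 min + 7 h 4 min + 7 h 12 min + 3 h 35 min + 9 h 12 min + 7 h 34 min + 6 h 46 min = 47 h 33 min.

47.55 hours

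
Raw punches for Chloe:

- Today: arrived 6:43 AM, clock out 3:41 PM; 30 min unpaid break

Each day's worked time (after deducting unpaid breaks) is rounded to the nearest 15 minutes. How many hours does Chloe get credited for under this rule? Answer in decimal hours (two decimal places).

Today: 6:43 AM–3:41 PM = 8 h 58 min − 30 min = 8 h 28 min → rounds to 8 h 30 min

8.50 hours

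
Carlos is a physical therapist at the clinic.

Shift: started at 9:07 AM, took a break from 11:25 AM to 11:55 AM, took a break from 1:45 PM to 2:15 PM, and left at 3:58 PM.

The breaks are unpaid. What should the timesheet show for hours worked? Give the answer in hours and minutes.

Shift: 9:07 AM–3:58 PM = 6 h 51 min; less 60 min break → 5 h 51 min

5 h 51 min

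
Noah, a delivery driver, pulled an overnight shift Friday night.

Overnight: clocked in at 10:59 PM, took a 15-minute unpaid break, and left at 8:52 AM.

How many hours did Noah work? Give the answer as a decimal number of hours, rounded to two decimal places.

Overnight: 10:59 PM → midnight = 1 h 1 min; midnight → 8:52 AM = 8 h 52 min; span 9 h 53 min; less 15 min break → 9 h 38 min

9.63 hours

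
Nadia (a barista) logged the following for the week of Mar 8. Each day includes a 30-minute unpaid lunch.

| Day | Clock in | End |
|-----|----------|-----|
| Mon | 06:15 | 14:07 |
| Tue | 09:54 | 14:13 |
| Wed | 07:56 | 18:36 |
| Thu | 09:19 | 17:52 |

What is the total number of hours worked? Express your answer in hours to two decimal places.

29.40 hours

Mon: 06:15–14:07 = 7 h 52 min; less 30 min break → 7 h 22 min
Tue: 09:54–14:13 = 4 h 19 min; less 30 min break → 3 h 49 min
Wed: 07:56–18:36 = 10 h 40 min; less 30 min break → 10 h 10 min
Thu: 09:19–17:52 = 8 h 33 min; less 30 min break → 8 h 3 min
Total: 7 h 22 min + 3 h 49 min + 10 h 10 min + 8 h 3 min = 29 h 24 min.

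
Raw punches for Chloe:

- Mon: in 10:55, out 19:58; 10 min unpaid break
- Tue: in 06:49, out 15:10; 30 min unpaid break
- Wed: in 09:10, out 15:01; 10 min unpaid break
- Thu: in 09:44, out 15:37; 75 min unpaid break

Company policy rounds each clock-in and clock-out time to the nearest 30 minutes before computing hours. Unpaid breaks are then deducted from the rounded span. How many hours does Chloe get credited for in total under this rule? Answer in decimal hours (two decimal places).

Mon: in 10:55→11:00, out 19:58→20:00; 9 h 0 min − 10 min = 8 h 50 min
Tue: in 06:49→07:00, out 15:10→15:00; 8 h 0 min − 30 min = 7 h 30 min
Wed: in 09:10→09:00, out 15:01→15:00; 6 h 0 min − 10 min = 5 h 50 min
Thu: in 09:44→09:30, out 15:37→15:30; 6 h 0 min − 75 min = 4 h 45 min
Total credited: 26 h 55 min.

26.92 hours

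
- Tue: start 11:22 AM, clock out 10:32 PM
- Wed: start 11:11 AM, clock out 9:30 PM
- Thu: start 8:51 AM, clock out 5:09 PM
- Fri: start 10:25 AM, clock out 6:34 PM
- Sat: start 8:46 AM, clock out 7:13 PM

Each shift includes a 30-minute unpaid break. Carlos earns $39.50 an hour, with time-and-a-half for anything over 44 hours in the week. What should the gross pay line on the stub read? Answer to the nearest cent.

Tue: 11:22 AM–10:32 PM = 11 h 10 min; less 30 min break → 10 h 40 min
Wed: 11:11 AM–9:30 PM = 10 h 19 min; less 30 min break → 9 h 49 min
Thu: 8:51 AM–5:09 PM = 8 h 18 min; less 30 min break → 7 h 48 min
Fri: 10:25 AM–6:34 PM = 8 h 9 min; less 30 min break → 7 h 39 min
Sat: 8:46 AM–7:13 PM = 10 h 27 min; less 30 min break → 9 h 57 min
Total worked: 45 h 53 min = 2753 min.
Regular 44 h 0 min = 2640 min at $39.50/h; overtime 1 h 53 min = 113 min at $59.25/h.
Pay = (2640 × $39.50 + 113 × $59.25) ÷ 60 = $1849.59.

$1849.59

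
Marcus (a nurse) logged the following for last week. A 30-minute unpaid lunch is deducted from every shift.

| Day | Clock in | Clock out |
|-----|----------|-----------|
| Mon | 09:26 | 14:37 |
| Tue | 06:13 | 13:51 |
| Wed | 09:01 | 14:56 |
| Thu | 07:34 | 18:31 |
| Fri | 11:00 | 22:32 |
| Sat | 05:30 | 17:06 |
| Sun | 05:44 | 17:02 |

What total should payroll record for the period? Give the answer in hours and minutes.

60 h 37 min

Mon: 09:26–14:37 = 5 h 11 min; less 30 min break → 4 h 41 min
Tue: 06:13–13:51 = 7 h 38 min; less 30 min break → 7 h 8 min
Wed: 09:01–14:56 = 5 h 55 min; less 30 min break → 5 h 25 min
Thu: 07:34–18:31 = 10 h 57 min; less 30 min break → 10 h 27 min
Fri: 11:00–22:32 = 11 h 32 min; less 30 min break → 11 h 2 min
Sat: 05:30–17:06 = 11 h 36 min; less 30 min break → 11 h 6 min
Sun: 05:44–17:02 = 11 h 18 min; less 30 min break → 10 h 48 min
Total: 4 h 41 min + 7 h 8 min + 5 h 25 min + 10 h 27 min + 11 h 2 min + 11 h 6 min + 10 h 48 min = 60 h 37 min.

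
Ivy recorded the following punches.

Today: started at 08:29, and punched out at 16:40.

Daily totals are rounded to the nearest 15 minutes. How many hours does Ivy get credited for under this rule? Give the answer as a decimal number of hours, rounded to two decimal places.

Today: 08:29–16:40 = 8 h 11 min → rounds to 8 h 15 min

8.25 hours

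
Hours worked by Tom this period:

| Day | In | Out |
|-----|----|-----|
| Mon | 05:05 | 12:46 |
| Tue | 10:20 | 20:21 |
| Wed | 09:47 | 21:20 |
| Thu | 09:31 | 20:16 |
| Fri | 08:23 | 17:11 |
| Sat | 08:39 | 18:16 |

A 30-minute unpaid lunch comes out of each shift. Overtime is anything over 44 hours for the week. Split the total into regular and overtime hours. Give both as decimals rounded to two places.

Regular 44.00 hours, overtime 11.42 hours

Mon: 05:05–12:46 = 7 h 41 min; less 30 min break → 7 h 11 min
Tue: 10:20–20:21 = 10 h 1 min; less 30 min break → 9 h 31 min
Wed: 09:47–21:20 = 11 h 33 min; less 30 min break → 11 h 3 min
Thu: 09:31–20:16 = 10 h 45 min; less 30 min break → 10 h 15 min
Fri: 08:23–17:11 = 8 h 48 min; less 30 min break → 8 h 18 min
Sat: 08:39–18:16 = 9 h 37 min; less 30 min break → 9 h 7 min
Total worked: 55 h 25 min = 55.42 h.
Threshold 44 h → overtime 11 h 25 min, regular 44 h 0 min.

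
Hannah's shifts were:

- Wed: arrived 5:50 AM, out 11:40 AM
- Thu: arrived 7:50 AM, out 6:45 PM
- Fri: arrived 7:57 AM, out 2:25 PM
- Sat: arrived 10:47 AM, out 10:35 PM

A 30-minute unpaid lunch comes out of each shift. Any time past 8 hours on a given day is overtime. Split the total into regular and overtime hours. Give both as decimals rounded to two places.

Wed: 5:50 AM–11:40 AM = 5 h 50 min; less 30 min break → 5 h 20 min
Thu: 7:50 AM–6:45 PM = 10 h 55 min; less 30 min break → 10 h 25 min
Fri: 7:57 AM–2:25 PM = 6 h 28 min; less 30 min break → 5 h 58 min
Sat: 10:47 AM–10:35 PM = 11 h 48 min; less 30 min break → 11 h 18 min
Wed reg 5 h 20 min / OT 0 h 0 min; Thu reg 8 h 0 min / OT 2 h 25 min; Fri reg 5 h 58 min / OT 0 h 0 min; Sat reg 8 h 0 min / OT 3 h 18 min.
Totals: regular 27 h 18 min, overtime 5 h 43 min.

Regular 27.30 hours, overtime 5.72 hours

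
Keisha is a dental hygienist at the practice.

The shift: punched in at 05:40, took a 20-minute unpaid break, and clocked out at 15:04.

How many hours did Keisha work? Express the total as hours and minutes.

The shift: 05:40–15:04 = 9 h 24 min; less 20 min break → 9 h 4 min

9 h 4 min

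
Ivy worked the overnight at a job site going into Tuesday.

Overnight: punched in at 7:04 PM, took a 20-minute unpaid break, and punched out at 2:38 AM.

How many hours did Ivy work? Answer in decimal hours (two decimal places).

Overnight: 7:04 PM → midnight = 4 h 56 min; midnight → 2:38 AM = 2 h 38 min; span 7 h 34 min; less 20 min break → 7 h 14 min

7.23 hours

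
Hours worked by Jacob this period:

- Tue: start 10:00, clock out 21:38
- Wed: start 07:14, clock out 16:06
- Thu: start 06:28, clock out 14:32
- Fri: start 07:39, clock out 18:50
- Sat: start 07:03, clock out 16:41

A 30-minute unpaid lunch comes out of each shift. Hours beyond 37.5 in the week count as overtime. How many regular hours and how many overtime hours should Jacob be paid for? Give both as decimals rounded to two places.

Tue: 10:00–21:38 = 11 h 38 min; less 30 min break → 11 h 8 min
Wed: 07:14–16:06 = 8 h 52 min; less 30 min break → 8 h 22 min
Thu: 06:28–14:32 = 8 h 4 min; less 30 min break → 7 h 34 min
Fri: 07:39–18:50 = 11 h 11 min; less 30 min break → 10 h 41 min
Sat: 07:03–16:41 = 9 h 38 min; less 30 min break → 9 h 8 min
Total worked: 46 h 53 min = 46.88 h.
Threshold 37.5 h → overtime 9 h 23 min, regular 37 h 30 min.

Regular 37.50 hours, overtime 9.38 hours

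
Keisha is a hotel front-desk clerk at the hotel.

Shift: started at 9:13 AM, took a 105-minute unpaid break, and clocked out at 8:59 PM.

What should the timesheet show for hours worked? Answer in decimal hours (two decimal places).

10.02 hours

Shift: 9:13 AM–8:59 PM = 11 h 46 min; less 105 min break → 10 h 1 min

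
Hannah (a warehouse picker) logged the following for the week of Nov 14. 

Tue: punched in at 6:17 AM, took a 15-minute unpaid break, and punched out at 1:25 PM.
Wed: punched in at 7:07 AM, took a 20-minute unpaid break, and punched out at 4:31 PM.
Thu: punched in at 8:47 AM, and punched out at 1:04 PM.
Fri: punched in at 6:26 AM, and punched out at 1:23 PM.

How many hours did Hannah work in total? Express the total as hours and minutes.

27 h 11 min

Tue: 6:17 AM–1:25 PM = 7 h 8 min; less 15 min break → 6 h 53 min
Wed: 7:07 AM–4:31 PM = 9 h 24 min; less 20 min break → 9 h 4 min
Thu: 8:47 AM–1:04 PM = 4 h 17 min
Fri: 6:26 AM–1:23 PM = 6 h 57 min
Total: 6 h 53 min + 9 h 4 min + 4 h 17 min + 6 h 57 min = 27 h 11 min.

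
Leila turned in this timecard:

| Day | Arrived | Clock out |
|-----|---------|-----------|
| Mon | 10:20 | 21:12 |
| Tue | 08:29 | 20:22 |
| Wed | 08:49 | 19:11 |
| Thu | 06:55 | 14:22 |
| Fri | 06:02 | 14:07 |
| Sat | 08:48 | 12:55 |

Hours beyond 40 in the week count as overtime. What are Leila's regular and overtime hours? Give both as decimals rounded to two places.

Mon: 10:20–21:12 = 10 h 52 min
Tue: 08:29–20:22 = 11 h 53 min
Wed: 08:49–19:11 = 10 h 22 min
Thu: 06:55–14:22 = 7 h 27 min
Fri: 06:02–14:07 = 8 h 5 min
Sat: 08:48–12:55 = 4 h 7 min
Total worked: 52 h 46 min = 52.77 h.
Threshold 40 h → overtime 12 h 46 min, regular 40 h 0 min.

Regular 40.00 hours, overtime 12.77 hours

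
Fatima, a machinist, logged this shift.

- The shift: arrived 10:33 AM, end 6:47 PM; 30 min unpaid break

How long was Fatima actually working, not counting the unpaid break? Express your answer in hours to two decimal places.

The shift: 10:33 AM–6:47 PM = 8 h 14 min; less 30 min break → 7 h 44 min

7.73 hours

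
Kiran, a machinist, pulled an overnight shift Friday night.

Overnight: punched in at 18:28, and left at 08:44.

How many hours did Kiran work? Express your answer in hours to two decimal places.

14.27 hours

Overnight: 18:28 → midnight = 5 h 32 min; midnight → 08:44 = 8 h 44 min; span 14 h 16 min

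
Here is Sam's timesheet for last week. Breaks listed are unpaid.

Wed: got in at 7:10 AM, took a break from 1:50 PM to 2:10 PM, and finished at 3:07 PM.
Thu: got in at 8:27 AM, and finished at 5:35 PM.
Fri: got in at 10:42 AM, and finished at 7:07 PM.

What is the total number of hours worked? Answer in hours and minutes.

25 h 10 min

Wed: 7:10 AM–3:07 PM = 7 h 57 min; less 20 min break → 7 h 37 min
Thu: 8:27 AM–5:35 PM = 9 h 8 min
Fri: 10:42 AM–7:07 PM = 8 h 25 min
Total: 7 h 37 min + 9 h 8 min + 8 h 25 min = 25 h 10 min.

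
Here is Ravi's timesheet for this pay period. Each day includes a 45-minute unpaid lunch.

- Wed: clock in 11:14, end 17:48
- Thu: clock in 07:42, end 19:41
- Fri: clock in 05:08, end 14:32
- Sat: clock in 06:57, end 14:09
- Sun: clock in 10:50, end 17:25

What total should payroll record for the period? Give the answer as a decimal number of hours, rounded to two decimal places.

37.98 hours

Wed: 11:14–17:48 = 6 h 34 min; less 45 min break → 5 h 49 min
Thu: 07:42–19:41 = 11 h 59 min; less 45 min break → 11 h 14 min
Fri: 05:08–14:32 = 9 h 24 min; less 45 min break → 8 h 39 min
Sat: 06:57–14:09 = 7 h 12 min; less 45 min break → 6 h 27 min
Sun: 10:50–17:25 = 6 h 35 min; less 45 min break → 5 h 50 min
Total: 5 h 49 min + 11 h 14 min + 8 h 39 min + 6 h 27 min + 5 h 50 min = 37 h 59 min.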